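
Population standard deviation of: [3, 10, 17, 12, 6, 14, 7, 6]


Mean = 75/8
  (3-75/8)²=2601/64
  (10-75/8)²=25/64
  (17-75/8)²=3721/64
  (12-75/8)²=441/64
  (6-75/8)²=729/64
  (14-75/8)²=1369/64
  (7-75/8)²=361/64
  (6-75/8)²=729/64
Σ(x-μ)² = 1247/8
σ² = (1247/8)/8 = 1247/64

σ = √(1247/64) ≈ 4.4141


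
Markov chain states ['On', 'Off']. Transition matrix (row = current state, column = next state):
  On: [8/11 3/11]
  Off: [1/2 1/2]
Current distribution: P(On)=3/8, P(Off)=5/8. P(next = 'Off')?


P(next=Off) = Σᵢ P(now=i)×P(i→Off)
= 3/8×3/11 + 5/8×1/2
= 9/88 + 5/16 = 73/176

P = 73/176 ≈ 0.4148


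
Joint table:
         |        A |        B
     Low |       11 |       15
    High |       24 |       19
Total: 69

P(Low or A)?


P(Low∨A) = P(Low) + P(A) - P(Low∧A)
= (26 + 35 - 11)/69 = 50/69

P = 50/69 ≈ 72.46%


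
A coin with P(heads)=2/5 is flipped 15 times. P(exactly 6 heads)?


Binomial: P(X=6) = C(15,6)×p^6×(1-p)^9
= 5005 × 64/15625 × 19683/1953125 = 1260971712/6103515625

P(X=6) = 1260971712/6103515625 ≈ 20.66%


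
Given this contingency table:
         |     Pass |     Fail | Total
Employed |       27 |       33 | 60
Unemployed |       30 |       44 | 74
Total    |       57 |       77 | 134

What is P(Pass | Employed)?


P(Pass | Employed) = 27/(27+33) = 27/60 = 9/20

P(Pass|Employed) = 9/20 ≈ 45.00%


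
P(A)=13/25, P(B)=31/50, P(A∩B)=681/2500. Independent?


P(A)×P(B) = 403/1250
P(A∩B) = 681/2500
Not equal → NOT independent

No, not independent


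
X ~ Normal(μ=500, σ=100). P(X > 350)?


z = (350-500)/100 = -1.5
P(X > 350) = 1 - P(Z ≤ -1.5) = 1 - 0.0668 = 0.9332

P(X > 350) ≈ 0.9332


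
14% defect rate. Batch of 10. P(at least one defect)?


P(all good) = (43/50)^10 = 21611482313284249/97656250000000000
P(≥1 defect) = 76044767686715751/97656250000000000

P = 76044767686715751/97656250000000000 ≈ 77.87%


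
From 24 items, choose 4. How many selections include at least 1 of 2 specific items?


Complement: C(24,4) - C(22,4) = 10626 - 7315 = 3311

3311


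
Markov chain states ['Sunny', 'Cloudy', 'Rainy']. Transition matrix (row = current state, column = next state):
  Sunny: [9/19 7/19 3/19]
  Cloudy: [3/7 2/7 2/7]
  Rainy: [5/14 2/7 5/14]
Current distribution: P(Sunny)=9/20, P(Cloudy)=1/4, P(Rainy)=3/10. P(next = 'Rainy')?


P(next=Rainy) = Σᵢ P(now=i)×P(i→Rainy)
= 9/20×3/19 + 1/4×2/7 + 3/10×5/14
= 27/380 + 1/14 + 3/28 = 166/665

P = 166/665 ≈ 0.2496


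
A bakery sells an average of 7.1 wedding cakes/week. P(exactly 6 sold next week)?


Poisson(λ=7.1): P(X=6) = e^(-λ)×λ^k/k!
= e^(-7.1) × 7.1^6 / 6!
≈ 0.0008251049233 × 128100.283921 / 720 ≈ 0.146800

P(X=6) ≈ 0.146800 ≈ 14.68%


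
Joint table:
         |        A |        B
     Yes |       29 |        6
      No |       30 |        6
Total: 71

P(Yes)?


P(Yes) = (29+6)/71 = 35/71

P(Yes) = 35/71 ≈ 49.30%


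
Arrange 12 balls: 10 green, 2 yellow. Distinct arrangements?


12!/(10!×2!) = 66

66


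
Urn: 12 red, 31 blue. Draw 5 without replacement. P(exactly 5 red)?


Hypergeometric: C(12,5)×C(31,0)/C(43,5)
= 792×1/962598 = 132/160433

P(X=5) = 132/160433 ≈ 0.08%


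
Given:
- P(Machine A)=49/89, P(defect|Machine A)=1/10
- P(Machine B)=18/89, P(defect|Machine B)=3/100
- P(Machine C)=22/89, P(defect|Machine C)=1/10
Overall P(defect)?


P(B) = Σ P(B|Aᵢ)×P(Aᵢ)
  1/10×49/89 = 49/890
  3/100×18/89 = 27/4450
  1/10×22/89 = 11/445
Sum = 191/2225

P(defect) = 191/2225 ≈ 8.58%


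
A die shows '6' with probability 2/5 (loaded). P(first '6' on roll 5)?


Geometric: P(X=5) = (1-p)^(k-1)×p = (3/5)^4×2/5 = 162/3125

P(X=5) = 162/3125 ≈ 5.18%


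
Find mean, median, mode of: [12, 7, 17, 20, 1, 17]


Sorted: [1, 7, 12, 17, 17, 20]
Mean = 74/6 = 37/3
Median = 29/2
Freq: {12: 1, 7: 1, 17: 2, 20: 1, 1: 1}
Mode: [17]

Mean=37/3, Median=29/2, Mode=17


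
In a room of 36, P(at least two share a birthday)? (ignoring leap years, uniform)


P(all different) = Π(365-i)/365 for i=0..35
= 0.167818
P(match) = 1 - 0.167818 = 0.832182

P ≈ 0.8322 ≈ 83.22%


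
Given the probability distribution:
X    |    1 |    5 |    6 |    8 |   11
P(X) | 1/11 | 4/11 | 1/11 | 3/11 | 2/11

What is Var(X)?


E[X] = 73/11
E[X²] = 571/11
Var(X) = E[X²] - (E[X])² = 571/11 - 5329/121 = 952/121

Var(X) = 952/121 ≈ 7.8678


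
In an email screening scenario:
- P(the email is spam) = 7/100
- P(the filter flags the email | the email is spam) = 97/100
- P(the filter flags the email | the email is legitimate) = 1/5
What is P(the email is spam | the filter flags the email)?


Using Bayes' theorem:
P(A|B) = P(B|A)·P(A) / P(B)

P(the filter flags the email) = 97/100 × 7/100 + 1/5 × 93/100
= 679/10000 + 93/500 = 2539/10000

P(the email is spam|the filter flags the email) = (679/10000) / (2539/10000) = 679/2539

P(the email is spam|the filter flags the email) = 679/2539 ≈ 26.74%


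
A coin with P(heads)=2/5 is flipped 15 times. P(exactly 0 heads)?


Binomial: P(X=0) = C(15,0)×p^0×(1-p)^15
= 1 × 1 × 14348907/30517578125 = 14348907/30517578125

P(X=0) = 14348907/30517578125 ≈ 0.05%


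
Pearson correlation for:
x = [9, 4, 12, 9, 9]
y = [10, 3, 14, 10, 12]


n=5, Σx=43, Σy=49, Σxy=468, Σx²=403, Σy²=549
r = (5×468 - 43×49)/√((5×403 - 43²)(5×549 - 49²))
= 233/√(166×344) = 233/√57104 ≈ 233/238.9644 ≈ 0.9750

r ≈ 0.9750


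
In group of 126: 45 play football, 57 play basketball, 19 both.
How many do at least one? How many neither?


|A∪B| = 45+57-19 = 83
Neither = 126-83 = 43

At least one: 83; Neither: 43


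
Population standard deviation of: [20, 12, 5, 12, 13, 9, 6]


Mean = 77/7 = 11
  (20-11)²=81
  (12-11)²=1
  (5-11)²=36
  (12-11)²=1
  (13-11)²=4
  (9-11)²=4
  (6-11)²=25
Σ(x-μ)² = 152
σ² = 152/7

σ = √(152/7) ≈ 4.6599


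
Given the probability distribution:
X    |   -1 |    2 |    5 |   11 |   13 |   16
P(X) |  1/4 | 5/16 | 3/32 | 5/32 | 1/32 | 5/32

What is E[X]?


E[X] = Σ x·P(X=x)
= (-1)×(1/4) + (2)×(5/16) + (5)×(3/32) + (11)×(5/32) + (13)×(1/32) + (16)×(5/32)
= 175/32

E[X] = 175/32


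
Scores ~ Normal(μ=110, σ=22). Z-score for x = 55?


z = (x - μ)/σ = (55 - 110)/22 = -2.5

z = -2.5


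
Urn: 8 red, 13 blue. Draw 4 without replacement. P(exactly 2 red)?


Hypergeometric: C(8,2)×C(13,2)/C(21,4)
= 28×78/5985 = 104/285

P(X=2) = 104/285 ≈ 36.49%


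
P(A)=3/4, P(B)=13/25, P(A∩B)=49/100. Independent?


P(A)×P(B) = 39/100
P(A∩B) = 49/100
Not equal → NOT independent

No, not independent


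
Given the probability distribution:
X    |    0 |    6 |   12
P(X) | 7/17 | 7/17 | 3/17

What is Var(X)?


E[X] = 78/17
E[X²] = 684/17
Var(X) = E[X²] - (E[X])² = 684/17 - 6084/289 = 5544/289

Var(X) = 5544/289 ≈ 19.1834


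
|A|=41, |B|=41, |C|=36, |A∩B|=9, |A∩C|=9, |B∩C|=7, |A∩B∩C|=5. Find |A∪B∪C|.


|A∪B∪C| = 41+41+36-9-9-7+5 = 98

|A∪B∪C| = 98


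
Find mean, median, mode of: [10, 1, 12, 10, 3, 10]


Sorted: [1, 3, 10, 10, 10, 12]
Mean = 46/6 = 23/3
Median = 10
Freq: {10: 3, 1: 1, 12: 1, 3: 1}
Mode: [10]

Mean=23/3, Median=10, Mode=10


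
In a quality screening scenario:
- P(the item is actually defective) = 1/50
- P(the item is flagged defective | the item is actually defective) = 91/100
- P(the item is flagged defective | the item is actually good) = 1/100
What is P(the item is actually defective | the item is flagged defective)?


Using Bayes' theorem:
P(A|B) = P(B|A)·P(A) / P(B)

P(the item is flagged defective) = 91/100 × 1/50 + 1/100 × 49/50
= 91/5000 + 49/5000 = 7/250

P(the item is actually defective|the item is flagged defective) = (91/5000) / (7/250) = 13/20

P(the item is actually defective|the item is flagged defective) = 13/20 ≈ 65.00%


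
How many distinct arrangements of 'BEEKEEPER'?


Letters: 9, freq: {'B': 1, 'E': 5, 'K': 1, 'P': 1, 'R': 1}
9!/(1!×5!×1!×1!×1!) = 362880/120 = 3024

3024


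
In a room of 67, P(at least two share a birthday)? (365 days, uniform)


P(all different) = Π(365-i)/365 for i=0..66
= 0.001560
P(match) = 1 - 0.001560 = 0.998440

P ≈ 0.9984 ≈ 99.84%


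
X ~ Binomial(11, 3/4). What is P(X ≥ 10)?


P(X ≥ 10) = Σ P(X=i) for i=10..11
P(X=10) = 649539/4194304
P(X=11) = 177147/4194304
Sum = 413343/2097152

P(X ≥ 10) = 413343/2097152 ≈ 19.71%


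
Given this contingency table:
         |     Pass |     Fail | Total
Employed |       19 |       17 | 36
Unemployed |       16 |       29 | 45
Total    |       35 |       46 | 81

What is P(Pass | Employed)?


P(Pass | Employed) = 19/(19+17) = 19/36

P(Pass|Employed) = 19/36 ≈ 52.78%


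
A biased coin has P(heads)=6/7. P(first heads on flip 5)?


Geometric: P(X=5) = (1-p)^(k-1)×p = (1/7)^4×6/7 = 6/16807

P(X=5) = 6/16807 ≈ 0.04%


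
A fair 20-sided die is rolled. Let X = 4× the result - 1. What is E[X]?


E[die] = (1+20)/2 = 21/2
E[X] = 4×21/2 - 1 = 41

E[X] = 41


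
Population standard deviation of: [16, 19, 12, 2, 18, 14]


Mean = 81/6 = 27/2
  (16-27/2)²=25/4
  (19-27/2)²=121/4
  (12-27/2)²=9/4
  (2-27/2)²=529/4
  (18-27/2)²=81/4
  (14-27/2)²=1/4
Σ(x-μ)² = 383/2
σ² = (383/2)/6 = 383/12

σ = √(383/12) ≈ 5.6495


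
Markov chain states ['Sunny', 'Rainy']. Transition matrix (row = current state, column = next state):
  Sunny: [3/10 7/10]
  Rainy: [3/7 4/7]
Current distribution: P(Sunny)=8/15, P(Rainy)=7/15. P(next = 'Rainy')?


P(next=Rainy) = Σᵢ P(now=i)×P(i→Rainy)
= 8/15×7/10 + 7/15×4/7
= 28/75 + 4/15 = 16/25

P = 16/25 ≈ 0.6400


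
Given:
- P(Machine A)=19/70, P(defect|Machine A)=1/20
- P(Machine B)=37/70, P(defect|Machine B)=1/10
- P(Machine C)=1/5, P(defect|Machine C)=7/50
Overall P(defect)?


P(B) = Σ P(B|Aᵢ)×P(Aᵢ)
  1/20×19/70 = 19/1400
  1/10×37/70 = 37/700
  7/50×1/5 = 7/250
Sum = 661/7000

P(defect) = 661/7000 ≈ 9.44%


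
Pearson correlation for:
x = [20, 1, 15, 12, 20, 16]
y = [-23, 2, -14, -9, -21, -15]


n=6, Σx=84, Σy=-80, Σxy=-1436, Σx²=1426, Σy²=1476
r = (6×(-1436) - 84×(-80))/√((6×1426 - 84²)(6×1476 - (-80)²))
= -1896/√(1500×2456) = -1896/√3684000 ≈ -1896/1919.3749 ≈ -0.9878

r ≈ -0.9878


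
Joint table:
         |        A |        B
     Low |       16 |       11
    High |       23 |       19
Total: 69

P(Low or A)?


P(Low∨A) = P(Low) + P(A) - P(Low∧A)
= (27 + 39 - 16)/69 = 50/69

P = 50/69 ≈ 72.46%


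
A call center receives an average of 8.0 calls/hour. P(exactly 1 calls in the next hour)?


Poisson(λ=8.0): P(X=1) = e^(-λ)×λ^k/k!
= e^(-8.0) × 8.0^1 / 1!
≈ 0.0003354626279 × 8 / 1 ≈ 0.002684

P(X=1) ≈ 0.002684 ≈ 0.27%


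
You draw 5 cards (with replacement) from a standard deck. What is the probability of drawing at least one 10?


P(not a 10) = 48/52 = 12/13
P(none in 5 draws) = (12/13)^5 = 248832/371293
P(≥1 10) = 1 - 248832/371293 = 122461/371293

P = 122461/371293 ≈ 32.98%


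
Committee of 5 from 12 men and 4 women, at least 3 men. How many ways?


Count by #men:
  3M,2W: C(12,3)×C(4,2)=1320
  4M,1W: C(12,4)×C(4,1)=1980
  5M,0W: C(12,5)×C(4,0)=792
Total = 4092

4092


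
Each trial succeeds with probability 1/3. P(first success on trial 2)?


Geometric: P(X=2) = (1-p)^(k-1)×p = (2/3)^1×1/3 = 2/9

P(X=2) = 2/9 ≈ 22.22%


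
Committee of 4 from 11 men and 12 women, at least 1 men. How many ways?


Count by #men:
  1M,3W: C(11,1)×C(12,3)=2420
  2M,2W: C(11,2)×C(12,2)=3630
  3M,1W: C(11,3)×C(12,1)=1980
  4M,0W: C(11,4)×C(12,0)=330
Total = 8360

8360


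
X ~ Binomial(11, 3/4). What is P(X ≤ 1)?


P(X ≤ 1) = Σ P(X=i) for i=0..1
P(X=0) = 1/4194304
P(X=1) = 33/4194304
Sum = 17/2097152

P(X ≤ 1) = 17/2097152 ≈ 0.00%


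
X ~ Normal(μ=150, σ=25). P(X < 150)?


z = (150-150)/25 = 0.0
P(Z < 0.0) = 0.5000

P(X < 150) ≈ 0.5000


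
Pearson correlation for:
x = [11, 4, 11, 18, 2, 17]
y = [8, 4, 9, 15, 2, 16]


n=6, Σx=63, Σy=54, Σxy=749, Σx²=875, Σy²=646
r = (6×749 - 63×54)/√((6×875 - 63²)(6×646 - 54²))
= 1092/√(1281×960) = 1092/√1229760 ≈ 1092/1108.9454 ≈ 0.9847

r ≈ 0.9847


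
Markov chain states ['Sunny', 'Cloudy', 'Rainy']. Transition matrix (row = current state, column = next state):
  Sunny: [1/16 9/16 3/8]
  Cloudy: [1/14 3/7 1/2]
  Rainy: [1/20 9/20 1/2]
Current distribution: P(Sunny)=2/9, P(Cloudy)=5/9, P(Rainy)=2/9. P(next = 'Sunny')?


P(next=Sunny) = Σᵢ P(now=i)×P(i→Sunny)
= 2/9×1/16 + 5/9×1/14 + 2/9×1/20
= 1/72 + 5/126 + 1/90 = 163/2520

P = 163/2520 ≈ 0.0647


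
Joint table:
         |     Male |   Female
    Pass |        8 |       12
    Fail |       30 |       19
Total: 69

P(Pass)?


P(Pass) = (8+12)/69 = 20/69

P(Pass) = 20/69 ≈ 28.99%


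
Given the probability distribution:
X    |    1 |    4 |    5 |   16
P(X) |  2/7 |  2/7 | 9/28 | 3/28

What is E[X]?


E[X] = Σ x·P(X=x)
= (1)×(2/7) + (4)×(2/7) + (5)×(9/28) + (16)×(3/28)
= 19/4

E[X] = 19/4


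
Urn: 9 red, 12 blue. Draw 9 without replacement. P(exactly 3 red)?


Hypergeometric: C(9,3)×C(12,6)/C(21,9)
= 84×924/293930 = 5544/20995

P(X=3) = 5544/20995 ≈ 26.41%


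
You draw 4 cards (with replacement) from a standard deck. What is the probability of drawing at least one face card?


P(not a face card) = 40/52 = 10/13
P(none in 4 draws) = (10/13)^4 = 10000/28561
P(≥1 face card) = 1 - 10000/28561 = 18561/28561

P = 18561/28561 ≈ 64.99%


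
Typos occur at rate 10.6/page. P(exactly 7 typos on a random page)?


Poisson(λ=10.6): P(X=7) = e^(-λ)×λ^k/k!
= e^(-10.6) × 10.6^7 / 7!
≈ 2.491600973e-05 × 15036302.5899 / 5040 ≈ 0.074334

P(X=7) ≈ 0.074334 ≈ 7.43%


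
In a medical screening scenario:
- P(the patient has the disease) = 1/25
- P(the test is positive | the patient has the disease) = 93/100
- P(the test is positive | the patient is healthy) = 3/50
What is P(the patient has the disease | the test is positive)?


Using Bayes' theorem:
P(A|B) = P(B|A)·P(A) / P(B)

P(the test is positive) = 93/100 × 1/25 + 3/50 × 24/25
= 93/2500 + 36/625 = 237/2500

P(the patient has the disease|the test is positive) = (93/2500) / (237/2500) = 31/79

P(the patient has the disease|the test is positive) = 31/79 ≈ 39.24%


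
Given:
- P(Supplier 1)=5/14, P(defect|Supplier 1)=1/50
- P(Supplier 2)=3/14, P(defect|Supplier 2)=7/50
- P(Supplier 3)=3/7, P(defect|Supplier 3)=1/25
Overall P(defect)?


P(B) = Σ P(B|Aᵢ)×P(Aᵢ)
  1/50×5/14 = 1/140
  7/50×3/14 = 3/100
  1/25×3/7 = 3/175
Sum = 19/350

P(defect) = 19/350 ≈ 5.43%


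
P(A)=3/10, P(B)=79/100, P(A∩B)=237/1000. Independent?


P(A)×P(B) = 237/1000
P(A∩B) = 237/1000
Equal ✓ → Independent

Yes, independent


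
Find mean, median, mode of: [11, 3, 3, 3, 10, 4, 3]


Sorted: [3, 3, 3, 3, 4, 10, 11]
Mean = 37/7
Median = 3
Freq: {11: 1, 3: 4, 10: 1, 4: 1}
Mode: [3]

Mean=37/7, Median=3, Mode=3


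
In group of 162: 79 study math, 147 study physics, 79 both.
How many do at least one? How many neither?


|A∪B| = 79+147-79 = 147
Neither = 162-147 = 15

At least one: 147; Neither: 15


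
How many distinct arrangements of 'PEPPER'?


Letters: 6, freq: {'P': 3, 'E': 2, 'R': 1}
6!/(3!×2!×1!) = 720/12 = 60

60


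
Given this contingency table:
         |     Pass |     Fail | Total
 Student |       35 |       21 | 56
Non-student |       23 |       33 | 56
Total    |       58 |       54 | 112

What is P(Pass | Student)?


P(Pass | Student) = 35/(35+21) = 35/56 = 5/8

P(Pass|Student) = 5/8 ≈ 62.50%


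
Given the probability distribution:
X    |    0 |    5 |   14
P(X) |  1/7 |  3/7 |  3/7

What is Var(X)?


E[X] = 57/7
E[X²] = 663/7
Var(X) = E[X²] - (E[X])² = 663/7 - 3249/49 = 1392/49

Var(X) = 1392/49 ≈ 28.4082


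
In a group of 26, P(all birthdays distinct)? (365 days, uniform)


P(all different) = Π(365-i)/365 for i=0..25
= (365/365)×(364/365)×...×(340/365)
= 0.401759

P ≈ 0.4018 ≈ 40.18%


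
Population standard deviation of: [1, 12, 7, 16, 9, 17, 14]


Mean = 76/7
  (1-76/7)²=4761/49
  (12-76/7)²=64/49
  (7-76/7)²=729/49
  (16-76/7)²=1296/49
  (9-76/7)²=169/49
  (17-76/7)²=1849/49
  (14-76/7)²=484/49
Σ(x-μ)² = 1336/7
σ² = (1336/7)/7 = 1336/49

σ = √(1336/49) ≈ 5.2216


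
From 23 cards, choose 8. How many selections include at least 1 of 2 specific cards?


Complement: C(23,8) - C(21,8) = 490314 - 203490 = 286824

286824


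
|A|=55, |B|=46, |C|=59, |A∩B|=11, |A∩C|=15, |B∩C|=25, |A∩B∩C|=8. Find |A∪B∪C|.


|A∪B∪C| = 55+46+59-11-15-25+8 = 117

|A∪B∪C| = 117


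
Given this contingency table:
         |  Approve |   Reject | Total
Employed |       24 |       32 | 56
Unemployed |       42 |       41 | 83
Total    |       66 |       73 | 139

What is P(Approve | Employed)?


P(Approve | Employed) = 24/(24+32) = 24/56 = 3/7

P(Approve|Employed) = 3/7 ≈ 42.86%


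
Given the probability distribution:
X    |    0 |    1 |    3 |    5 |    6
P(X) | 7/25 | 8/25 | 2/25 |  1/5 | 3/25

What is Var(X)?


E[X] = 57/25
E[X²] = 259/25
Var(X) = E[X²] - (E[X])² = 259/25 - 3249/625 = 3226/625

Var(X) = 3226/625 ≈ 5.1616


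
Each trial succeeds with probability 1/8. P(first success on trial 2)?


Geometric: P(X=2) = (1-p)^(k-1)×p = (7/8)^1×1/8 = 7/64

P(X=2) = 7/64 ≈ 10.94%


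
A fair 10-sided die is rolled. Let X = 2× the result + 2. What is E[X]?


E[die] = (1+10)/2 = 11/2
E[X] = 2×11/2 + 2 = 13

E[X] = 13


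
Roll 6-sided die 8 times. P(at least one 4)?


P(no 4)^8 = (5/6)^8 = 390625/1679616
P(≥1) = 1 - 390625/1679616 = 1288991/1679616

P = 1288991/1679616 ≈ 76.74%


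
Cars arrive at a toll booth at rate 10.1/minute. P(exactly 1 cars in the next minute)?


Poisson(λ=10.1): P(X=1) = e^(-λ)×λ^k/k!
= e^(-10.1) × 10.1^1 / 1!
≈ 4.107955523e-05 × 10.1 / 1 ≈ 0.000415

P(X=1) ≈ 0.000415 ≈ 0.04%


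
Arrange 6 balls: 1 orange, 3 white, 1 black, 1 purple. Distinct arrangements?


6!/(1!×3!×1!×1!) = 120

120


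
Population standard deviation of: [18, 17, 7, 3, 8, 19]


Mean = 72/6 = 12
  (18-12)²=36
  (17-12)²=25
  (7-12)²=25
  (3-12)²=81
  (8-12)²=16
  (19-12)²=49
Σ(x-μ)² = 232
σ² = 232/6 = 116/3

σ = √(116/3) ≈ 6.2183


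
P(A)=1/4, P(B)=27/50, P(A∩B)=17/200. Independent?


P(A)×P(B) = 27/200
P(A∩B) = 17/200
Not equal → NOT independent

No, not independent


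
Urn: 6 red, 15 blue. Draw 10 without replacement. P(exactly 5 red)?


Hypergeometric: C(6,5)×C(15,5)/C(21,10)
= 6×3003/352716 = 33/646

P(X=5) = 33/646 ≈ 5.11%


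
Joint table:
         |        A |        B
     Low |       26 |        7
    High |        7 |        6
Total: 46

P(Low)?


P(Low) = (26+7)/46 = 33/46

P(Low) = 33/46 ≈ 71.74%


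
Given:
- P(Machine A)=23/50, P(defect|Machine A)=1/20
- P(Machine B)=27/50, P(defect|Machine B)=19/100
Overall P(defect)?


P(B) = Σ P(B|Aᵢ)×P(Aᵢ)
  1/20×23/50 = 23/1000
  19/100×27/50 = 513/5000
Sum = 157/1250

P(defect) = 157/1250 ≈ 12.56%


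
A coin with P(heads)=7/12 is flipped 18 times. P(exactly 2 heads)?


Binomial: P(X=2) = C(18,2)×p^2×(1-p)^16
= 153 × 49/144 × 152587890625/184884258895036416 = 127105712890625/2958148142320582656

P(X=2) = 127105712890625/2958148142320582656 ≈ 0.00%


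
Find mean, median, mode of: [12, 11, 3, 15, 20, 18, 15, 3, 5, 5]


Sorted: [3, 3, 5, 5, 11, 12, 15, 15, 18, 20]
Mean = 107/10
Median = 23/2
Freq: {12: 1, 11: 1, 3: 2, 15: 2, 20: 1, 18: 1, 5: 2}
Mode: [3, 5, 15]

Mean=107/10, Median=23/2, Mode=[3, 5, 15]


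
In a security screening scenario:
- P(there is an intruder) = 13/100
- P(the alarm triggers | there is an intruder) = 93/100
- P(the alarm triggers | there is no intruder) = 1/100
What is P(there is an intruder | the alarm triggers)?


Using Bayes' theorem:
P(A|B) = P(B|A)·P(A) / P(B)

P(the alarm triggers) = 93/100 × 13/100 + 1/100 × 87/100
= 1209/10000 + 87/10000 = 81/625

P(there is an intruder|the alarm triggers) = (1209/10000) / (81/625) = 403/432

P(there is an intruder|the alarm triggers) = 403/432 ≈ 93.29%


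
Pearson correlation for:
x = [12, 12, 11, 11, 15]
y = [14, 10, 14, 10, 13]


n=5, Σx=61, Σy=61, Σxy=747, Σx²=755, Σy²=761
r = (5×747 - 61×61)/√((5×755 - 61²)(5×761 - 61²))
= 14/√(54×84) = 14/√4536 ≈ 14/67.3498 ≈ 0.2079

r ≈ 0.2079


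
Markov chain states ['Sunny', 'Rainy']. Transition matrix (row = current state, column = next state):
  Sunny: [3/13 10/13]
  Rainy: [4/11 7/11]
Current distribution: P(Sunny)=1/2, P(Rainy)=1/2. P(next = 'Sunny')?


P(next=Sunny) = Σᵢ P(now=i)×P(i→Sunny)
= 1/2×3/13 + 1/2×4/11
= 3/26 + 2/11 = 85/286

P = 85/286 ≈ 0.2972


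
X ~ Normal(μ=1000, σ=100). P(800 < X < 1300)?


z₁=(800-1000)/100=-2.0, z₂=(1300-1000)/100=3.0
P = Φ(3.0) - Φ(-2.0) = 0.998650 - 0.022750 = 0.975900 ≈ 0.9759

P(800 < X < 1300) ≈ 0.9759


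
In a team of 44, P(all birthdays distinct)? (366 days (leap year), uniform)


P(all different) = Π(366-i)/366 for i=0..43
= (366/366)×(365/366)×...×(323/366)
= 0.067633

P ≈ 0.0676 ≈ 6.76%


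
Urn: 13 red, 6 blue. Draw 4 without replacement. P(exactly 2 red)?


Hypergeometric: C(13,2)×C(6,2)/C(19,4)
= 78×15/3876 = 195/646

P(X=2) = 195/646 ≈ 30.19%


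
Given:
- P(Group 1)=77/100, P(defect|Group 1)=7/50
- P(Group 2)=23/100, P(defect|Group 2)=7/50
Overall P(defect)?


P(B) = Σ P(B|Aᵢ)×P(Aᵢ)
  7/50×77/100 = 539/5000
  7/50×23/100 = 161/5000
Sum = 7/50

P(defect) = 7/50 ≈ 14.00%


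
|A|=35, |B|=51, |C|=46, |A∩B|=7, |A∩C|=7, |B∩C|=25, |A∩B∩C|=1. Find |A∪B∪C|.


|A∪B∪C| = 35+51+46-7-7-25+1 = 94

|A∪B∪C| = 94


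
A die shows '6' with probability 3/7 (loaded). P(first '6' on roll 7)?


Geometric: P(X=7) = (1-p)^(k-1)×p = (4/7)^6×3/7 = 12288/823543

P(X=7) = 12288/823543 ≈ 1.49%


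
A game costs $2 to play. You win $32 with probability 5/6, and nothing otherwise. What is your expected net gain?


E[gain] = (32-2)×5/6 + (-2)×1/6
= 25 - 1/3 = 74/3

Expected net gain = $74/3 ≈ $24.67


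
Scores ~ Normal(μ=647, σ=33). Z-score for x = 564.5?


z = (x - μ)/σ = (564.5 - 647)/33 = -2.5

z = -2.5


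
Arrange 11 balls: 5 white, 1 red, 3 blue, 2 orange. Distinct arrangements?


11!/(5!×1!×3!×2!) = 27720

27720


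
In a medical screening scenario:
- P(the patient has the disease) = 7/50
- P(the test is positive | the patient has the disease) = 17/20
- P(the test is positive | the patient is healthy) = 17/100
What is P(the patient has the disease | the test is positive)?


Using Bayes' theorem:
P(A|B) = P(B|A)·P(A) / P(B)

P(the test is positive) = 17/20 × 7/50 + 17/100 × 43/50
= 119/1000 + 731/5000 = 663/2500

P(the patient has the disease|the test is positive) = (119/1000) / (663/2500) = 35/78

P(the patient has the disease|the test is positive) = 35/78 ≈ 44.87%


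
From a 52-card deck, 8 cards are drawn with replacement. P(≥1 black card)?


P(not a black card) = 26/52 = 1/2
P(none in 8 draws) = (1/2)^8 = 1/256
P(≥1 black card) = 1 - 1/256 = 255/256

P = 255/256 ≈ 99.61%


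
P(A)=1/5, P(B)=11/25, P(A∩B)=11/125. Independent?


P(A)×P(B) = 11/125
P(A∩B) = 11/125
Equal ✓ → Independent

Yes, independent


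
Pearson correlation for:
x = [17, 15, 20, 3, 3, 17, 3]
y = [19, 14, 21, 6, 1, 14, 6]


n=7, Σx=78, Σy=81, Σxy=1230, Σx²=1230, Σy²=1267
r = (7×1230 - 78×81)/√((7×1230 - 78²)(7×1267 - 81²))
= 2292/√(2526×2308) = 2292/√5830008 ≈ 2292/2414.5410 ≈ 0.9492

r ≈ 0.9492


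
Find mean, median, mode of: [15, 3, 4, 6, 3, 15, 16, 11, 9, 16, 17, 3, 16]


Sorted: [3, 3, 3, 4, 6, 9, 11, 15, 15, 16, 16, 16, 17]
Mean = 134/13
Median = 11
Freq: {15: 2, 3: 3, 4: 1, 6: 1, 16: 3, 11: 1, 9: 1, 17: 1}
Mode: [3, 16]

Mean=134/13, Median=11, Mode=[3, 16]


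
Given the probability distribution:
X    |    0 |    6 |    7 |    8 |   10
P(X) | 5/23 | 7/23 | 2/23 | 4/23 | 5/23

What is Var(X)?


E[X] = 6
E[X²] = 1106/23
Var(X) = E[X²] - (E[X])² = 1106/23 - 36 = 278/23

Var(X) = 278/23 ≈ 12.0870


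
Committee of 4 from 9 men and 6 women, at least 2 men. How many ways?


Count by #men:
  2M,2W: C(9,2)×C(6,2)=540
  3M,1W: C(9,3)×C(6,1)=504
  4M,0W: C(9,4)×C(6,0)=126
Total = 1170

1170


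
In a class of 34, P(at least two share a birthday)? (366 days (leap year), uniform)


P(all different) = Π(366-i)/366 for i=0..33
= 0.205601
P(match) = 1 - 0.205601 = 0.794399

P ≈ 0.7944 ≈ 79.44%


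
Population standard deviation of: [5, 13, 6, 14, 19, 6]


Mean = 63/6 = 21/2
  (5-21/2)²=121/4
  (13-21/2)²=25/4
  (6-21/2)²=81/4
  (14-21/2)²=49/4
  (19-21/2)²=289/4
  (6-21/2)²=81/4
Σ(x-μ)² = 323/2
σ² = (323/2)/6 = 323/12

σ = √(323/12) ≈ 5.1881


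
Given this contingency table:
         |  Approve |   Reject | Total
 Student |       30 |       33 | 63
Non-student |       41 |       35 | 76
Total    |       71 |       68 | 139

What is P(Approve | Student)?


P(Approve | Student) = 30/(30+33) = 30/63 = 10/21

P(Approve|Student) = 10/21 ≈ 47.62%


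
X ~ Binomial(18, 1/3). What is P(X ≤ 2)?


P(X ≤ 2) = Σ P(X=i) for i=0..2
P(X=0) = 262144/387420489
P(X=1) = 262144/43046721
P(X=2) = 1114112/43046721
Sum = 12648448/387420489

P(X ≤ 2) = 12648448/387420489 ≈ 3.26%


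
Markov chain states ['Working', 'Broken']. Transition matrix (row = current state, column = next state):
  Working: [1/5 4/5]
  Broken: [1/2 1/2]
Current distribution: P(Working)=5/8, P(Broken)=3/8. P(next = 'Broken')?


P(next=Broken) = Σᵢ P(now=i)×P(i→Broken)
= 5/8×4/5 + 3/8×1/2
= 1/2 + 3/16 = 11/16

P = 11/16 ≈ 0.6875


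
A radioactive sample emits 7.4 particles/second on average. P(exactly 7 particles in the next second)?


Poisson(λ=7.4): P(X=7) = e^(-λ)×λ^k/k!
= e^(-7.4) × 7.4^7 / 7!
≈ 0.0006112527611 × 1215128.0273 / 5040 ≈ 0.147371

P(X=7) ≈ 0.147371 ≈ 14.74%


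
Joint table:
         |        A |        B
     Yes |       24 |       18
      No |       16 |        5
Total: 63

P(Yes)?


P(Yes) = (24+18)/63 = 42/63 = 2/3

P(Yes) = 2/3 ≈ 66.67%


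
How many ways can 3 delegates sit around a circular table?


Circular arrangements of 3 distinct objects: fix one position to break rotational symmetry.
(n-1)! = 2! = 2

2


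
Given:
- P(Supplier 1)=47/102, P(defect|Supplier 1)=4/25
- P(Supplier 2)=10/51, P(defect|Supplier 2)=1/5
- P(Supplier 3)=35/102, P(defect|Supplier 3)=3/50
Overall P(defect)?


P(B) = Σ P(B|Aᵢ)×P(Aᵢ)
  4/25×47/102 = 94/1275
  1/5×10/51 = 2/51
  3/50×35/102 = 7/340
Sum = 227/1700

P(defect) = 227/1700 ≈ 13.35%


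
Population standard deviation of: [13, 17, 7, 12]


Mean = 49/4
  (13-49/4)²=9/16
  (17-49/4)²=361/16
  (7-49/4)²=441/16
  (12-49/4)²=1/16
Σ(x-μ)² = 203/4
σ² = (203/4)/4 = 203/16

σ = √(203/16) ≈ 3.5620


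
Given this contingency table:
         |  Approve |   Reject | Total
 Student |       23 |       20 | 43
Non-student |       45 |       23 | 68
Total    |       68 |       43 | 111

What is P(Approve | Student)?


P(Approve | Student) = 23/(23+20) = 23/43

P(Approve|Student) = 23/43 ≈ 53.49%


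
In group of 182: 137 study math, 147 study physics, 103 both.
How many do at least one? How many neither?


|A∪B| = 137+147-103 = 181
Neither = 182-181 = 1

At least one: 181; Neither: 1


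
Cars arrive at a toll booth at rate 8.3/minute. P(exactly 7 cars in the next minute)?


Poisson(λ=8.3): P(X=7) = e^(-λ)×λ^k/k!
= e^(-8.3) × 8.3^7 / 7!
≈ 0.0002485168271 × 2713605.09896 / 5040 ≈ 0.133805

P(X=7) ≈ 0.133805 ≈ 13.38%


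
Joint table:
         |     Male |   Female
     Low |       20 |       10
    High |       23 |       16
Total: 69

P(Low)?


P(Low) = (20+10)/69 = 30/69 = 10/23

P(Low) = 10/23 ≈ 43.48%


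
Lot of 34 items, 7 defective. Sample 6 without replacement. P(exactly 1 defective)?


Hypergeometric: C(7,1)×C(27,5)/C(34,6)
= 7×80730/1344904 = 282555/672452

P(X=1) = 282555/672452 ≈ 42.02%


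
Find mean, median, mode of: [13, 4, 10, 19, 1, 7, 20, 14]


Sorted: [1, 4, 7, 10, 13, 14, 19, 20]
Mean = 88/8 = 11
Median = 23/2
Freq: {13: 1, 4: 1, 10: 1, 19: 1, 1: 1, 7: 1, 20: 1, 14: 1}
Mode: No mode

Mean=11, Median=23/2, Mode=No mode


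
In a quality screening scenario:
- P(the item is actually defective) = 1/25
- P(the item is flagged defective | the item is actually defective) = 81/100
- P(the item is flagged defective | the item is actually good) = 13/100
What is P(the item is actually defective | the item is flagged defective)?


Using Bayes' theorem:
P(A|B) = P(B|A)·P(A) / P(B)

P(the item is flagged defective) = 81/100 × 1/25 + 13/100 × 24/25
= 81/2500 + 78/625 = 393/2500

P(the item is actually defective|the item is flagged defective) = (81/2500) / (393/2500) = 27/131

P(the item is actually defective|the item is flagged defective) = 27/131 ≈ 20.61%


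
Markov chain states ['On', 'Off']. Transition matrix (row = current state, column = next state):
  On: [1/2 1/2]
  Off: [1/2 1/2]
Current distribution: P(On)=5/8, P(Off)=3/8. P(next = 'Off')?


P(next=Off) = Σᵢ P(now=i)×P(i→Off)
= 5/8×1/2 + 3/8×1/2
= 5/16 + 3/16 = 1/2

P = 1/2 ≈ 0.5000


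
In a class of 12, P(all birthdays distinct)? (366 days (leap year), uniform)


P(all different) = Π(366-i)/366 for i=0..11
= (366/366)×(365/366)×...×(355/366)
= 0.833396

P ≈ 0.8334 ≈ 83.34%


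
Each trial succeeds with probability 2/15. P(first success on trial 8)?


Geometric: P(X=8) = (1-p)^(k-1)×p = (13/15)^7×2/15 = 125497034/2562890625

P(X=8) = 125497034/2562890625 ≈ 4.90%


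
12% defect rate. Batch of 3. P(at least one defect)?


P(all good) = (22/25)^3 = 10648/15625
P(≥1 defect) = 4977/15625

P = 4977/15625 ≈ 31.85%


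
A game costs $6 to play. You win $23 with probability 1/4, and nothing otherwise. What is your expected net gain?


E[gain] = (23-6)×1/4 + (-6)×3/4
= 17/4 - 9/2 = -1/4

Expected net gain = $-1/4 ≈ $-0.25


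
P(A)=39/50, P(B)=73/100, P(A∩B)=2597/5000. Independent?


P(A)×P(B) = 2847/5000
P(A∩B) = 2597/5000
Not equal → NOT independent

No, not independent


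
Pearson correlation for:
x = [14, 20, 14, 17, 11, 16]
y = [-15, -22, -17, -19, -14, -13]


n=6, Σx=92, Σy=-100, Σxy=-1573, Σx²=1458, Σy²=1724
r = (6×(-1573) - 92×(-100))/√((6×1458 - 92²)(6×1724 - (-100)²))
= -238/√(284×344) = -238/√97696 ≈ -238/312.5636 ≈ -0.7614

r ≈ -0.7614


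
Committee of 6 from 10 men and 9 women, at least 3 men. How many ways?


Count by #men:
  3M,3W: C(10,3)×C(9,3)=10080
  4M,2W: C(10,4)×C(9,2)=7560
  5M,1W: C(10,5)×C(9,1)=2268
  6M,0W: C(10,6)×C(9,0)=210
Total = 20118

20118


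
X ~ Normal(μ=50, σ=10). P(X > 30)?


z = (30-50)/10 = -2.0
P(X > 30) = 1 - P(Z ≤ -2.0) = 1 - 0.0228 = 0.9772

P(X > 30) ≈ 0.9772


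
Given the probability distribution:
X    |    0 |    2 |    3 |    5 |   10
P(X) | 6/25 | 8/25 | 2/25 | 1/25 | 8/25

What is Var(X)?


E[X] = 107/25
E[X²] = 35
Var(X) = E[X²] - (E[X])² = 35 - 11449/625 = 10426/625

Var(X) = 10426/625 ≈ 16.6816


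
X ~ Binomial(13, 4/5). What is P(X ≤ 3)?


P(X ≤ 3) = Σ P(X=i) for i=0..3
P(X=0) = 1/1220703125
P(X=1) = 52/1220703125
P(X=2) = 1248/1220703125
P(X=3) = 18304/1220703125
Sum = 3921/244140625

P(X ≤ 3) = 3921/244140625 ≈ 0.00%


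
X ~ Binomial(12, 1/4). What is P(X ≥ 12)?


P(X ≥ 12) = Σ P(X=i) for i=12..12
P(X=12) = 1/16777216
Sum = 1/16777216

P(X ≥ 12) = 1/16777216 ≈ 0.00%


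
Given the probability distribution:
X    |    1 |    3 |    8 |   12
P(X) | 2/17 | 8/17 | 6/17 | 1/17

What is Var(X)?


E[X] = 86/17
E[X²] = 602/17
Var(X) = E[X²] - (E[X])² = 602/17 - 7396/289 = 2838/289

Var(X) = 2838/289 ≈ 9.8201


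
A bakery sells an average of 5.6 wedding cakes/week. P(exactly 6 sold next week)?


Poisson(λ=5.6): P(X=6) = e^(-λ)×λ^k/k!
= e^(-5.6) × 5.6^6 / 6!
≈ 0.003697863716 × 30840.979456 / 720 ≈ 0.158397

P(X=6) ≈ 0.158397 ≈ 15.84%


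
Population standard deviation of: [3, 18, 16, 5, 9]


Mean = 51/5
  (3-51/5)²=1296/25
  (18-51/5)²=1521/25
  (16-51/5)²=841/25
  (5-51/5)²=676/25
  (9-51/5)²=36/25
Σ(x-μ)² = 874/5
σ² = (874/5)/5 = 874/25

σ = √(874/25) ≈ 5.9127


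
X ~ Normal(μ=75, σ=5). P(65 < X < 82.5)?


z₁=(65-75)/5=-2.0, z₂=(82.5-75)/5=1.5
P = Φ(1.5) - Φ(-2.0) = 0.933193 - 0.022750 = 0.910443 ≈ 0.9104

P(65 < X < 82.5) ≈ 0.9104


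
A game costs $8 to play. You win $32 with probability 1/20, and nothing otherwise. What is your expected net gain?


E[gain] = (32-8)×1/20 + (-8)×19/20
= 6/5 - 38/5 = -32/5

Expected net gain = $-32/5 ≈ $-6.40


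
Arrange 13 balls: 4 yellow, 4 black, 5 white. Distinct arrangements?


13!/(4!×4!×5!) = 90090

90090


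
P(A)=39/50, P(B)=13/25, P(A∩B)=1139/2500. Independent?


P(A)×P(B) = 507/1250
P(A∩B) = 1139/2500
Not equal → NOT independent

No, not independent


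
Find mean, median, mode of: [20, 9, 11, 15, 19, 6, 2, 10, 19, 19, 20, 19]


Sorted: [2, 6, 9, 10, 11, 15, 19, 19, 19, 19, 20, 20]
Mean = 169/12
Median = 17
Freq: {20: 2, 9: 1, 11: 1, 15: 1, 19: 4, 6: 1, 2: 1, 10: 1}
Mode: [19]

Mean=169/12, Median=17, Mode=19


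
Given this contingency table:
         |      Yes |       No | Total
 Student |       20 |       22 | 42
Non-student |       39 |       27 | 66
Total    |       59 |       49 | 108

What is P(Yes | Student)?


P(Yes | Student) = 20/(20+22) = 20/42 = 10/21

P(Yes|Student) = 10/21 ≈ 47.62%


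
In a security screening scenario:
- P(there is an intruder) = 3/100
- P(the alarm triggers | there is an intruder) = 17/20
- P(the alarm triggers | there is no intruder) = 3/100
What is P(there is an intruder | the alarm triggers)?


Using Bayes' theorem:
P(A|B) = P(B|A)·P(A) / P(B)

P(the alarm triggers) = 17/20 × 3/100 + 3/100 × 97/100
= 51/2000 + 291/10000 = 273/5000

P(there is an intruder|the alarm triggers) = (51/2000) / (273/5000) = 85/182

P(there is an intruder|the alarm triggers) = 85/182 ≈ 46.70%


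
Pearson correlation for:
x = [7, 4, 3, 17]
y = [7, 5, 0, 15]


n=4, Σx=31, Σy=27, Σxy=324, Σx²=363, Σy²=299
r = (4×324 - 31×27)/√((4×363 - 31²)(4×299 - 27²))
= 459/√(491×467) = 459/√229297 ≈ 459/478.8497 ≈ 0.9585

r ≈ 0.9585


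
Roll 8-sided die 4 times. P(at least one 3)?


P(no 3)^4 = (7/8)^4 = 2401/4096
P(≥1) = 1 - 2401/4096 = 1695/4096

P = 1695/4096 ≈ 41.38%


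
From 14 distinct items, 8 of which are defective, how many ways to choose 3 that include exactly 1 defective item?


Choose 1 of the 8 defective items and 2 of the other 6 items:
C(8,1)×C(6,2) = 8×15 = 120

120


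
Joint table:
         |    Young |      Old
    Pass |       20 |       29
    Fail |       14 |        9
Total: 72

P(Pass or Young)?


P(Pass∨Young) = P(Pass) + P(Young) - P(Pass∧Young)
= (49 + 34 - 20)/72 = 63/72 = 7/8

P = 7/8 ≈ 87.50%


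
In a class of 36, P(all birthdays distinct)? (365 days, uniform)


P(all different) = Π(365-i)/365 for i=0..35
= (365/365)×(364/365)×...×(330/365)
= 0.167818

P ≈ 0.1678 ≈ 16.78%


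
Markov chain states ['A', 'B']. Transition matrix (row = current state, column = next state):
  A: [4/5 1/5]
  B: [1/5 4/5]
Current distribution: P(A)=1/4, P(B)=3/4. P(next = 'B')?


P(next=B) = Σᵢ P(now=i)×P(i→B)
= 1/4×1/5 + 3/4×4/5
= 1/20 + 3/5 = 13/20

P = 13/20 ≈ 0.6500


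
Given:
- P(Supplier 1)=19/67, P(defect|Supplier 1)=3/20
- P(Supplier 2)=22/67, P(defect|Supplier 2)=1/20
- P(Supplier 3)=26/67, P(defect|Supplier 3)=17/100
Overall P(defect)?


P(B) = Σ P(B|Aᵢ)×P(Aᵢ)
  3/20×19/67 = 57/1340
  1/20×22/67 = 11/670
  17/100×26/67 = 221/3350
Sum = 837/6700

P(defect) = 837/6700 ≈ 12.49%


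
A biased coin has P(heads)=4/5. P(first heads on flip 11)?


Geometric: P(X=11) = (1-p)^(k-1)×p = (1/5)^10×4/5 = 4/48828125

P(X=11) = 4/48828125 ≈ 0.00%


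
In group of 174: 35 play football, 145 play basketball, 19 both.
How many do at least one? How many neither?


|A∪B| = 35+145-19 = 161
Neither = 174-161 = 13

At least one: 161; Neither: 13


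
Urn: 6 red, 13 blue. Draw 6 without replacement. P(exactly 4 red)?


Hypergeometric: C(6,4)×C(13,2)/C(19,6)
= 15×78/27132 = 195/4522

P(X=4) = 195/4522 ≈ 4.31%


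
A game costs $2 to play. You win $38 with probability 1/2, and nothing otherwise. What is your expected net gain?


E[gain] = (38-2)×1/2 + (-2)×1/2
= 18 - 1 = 17

Expected net gain = $17 ≈ $17.00


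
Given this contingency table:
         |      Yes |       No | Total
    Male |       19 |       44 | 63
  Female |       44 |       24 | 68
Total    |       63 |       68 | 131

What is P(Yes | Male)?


P(Yes | Male) = 19/(19+44) = 19/63

P(Yes|Male) = 19/63 ≈ 30.16%


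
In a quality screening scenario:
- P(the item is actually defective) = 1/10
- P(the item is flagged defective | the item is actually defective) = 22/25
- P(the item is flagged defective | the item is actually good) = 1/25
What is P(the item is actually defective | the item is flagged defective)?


Using Bayes' theorem:
P(A|B) = P(B|A)·P(A) / P(B)

P(the item is flagged defective) = 22/25 × 1/10 + 1/25 × 9/10
= 11/125 + 9/250 = 31/250

P(the item is actually defective|the item is flagged defective) = (11/125) / (31/250) = 22/31

P(the item is actually defective|the item is flagged defective) = 22/31 ≈ 70.97%


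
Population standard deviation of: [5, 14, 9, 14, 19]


Mean = 61/5
  (5-61/5)²=1296/25
  (14-61/5)²=81/25
  (9-61/5)²=256/25
  (14-61/5)²=81/25
  (19-61/5)²=1156/25
Σ(x-μ)² = 574/5
σ² = (574/5)/5 = 574/25

σ = √(574/25) ≈ 4.7917


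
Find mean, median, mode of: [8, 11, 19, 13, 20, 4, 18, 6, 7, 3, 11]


Sorted: [3, 4, 6, 7, 8, 11, 11, 13, 18, 19, 20]
Mean = 120/11
Median = 11
Freq: {8: 1, 11: 2, 19: 1, 13: 1, 20: 1, 4: 1, 18: 1, 6: 1, 7: 1, 3: 1}
Mode: [11]

Mean=120/11, Median=11, Mode=11


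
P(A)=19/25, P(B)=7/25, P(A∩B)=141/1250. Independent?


P(A)×P(B) = 133/625
P(A∩B) = 141/1250
Not equal → NOT independent

No, not independent


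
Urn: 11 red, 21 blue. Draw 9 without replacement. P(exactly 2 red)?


Hypergeometric: C(11,2)×C(21,7)/C(32,9)
= 55×116280/28048800 = 10659/46748

P(X=2) = 10659/46748 ≈ 22.80%


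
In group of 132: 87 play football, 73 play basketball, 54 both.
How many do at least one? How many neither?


|A∪B| = 87+73-54 = 106
Neither = 132-106 = 26

At least one: 106; Neither: 26


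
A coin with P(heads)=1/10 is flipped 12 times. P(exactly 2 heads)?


Binomial: P(X=2) = C(12,2)×p^2×(1-p)^10
= 66 × 1/100 × 3486784401/10000000000 = 115063885233/500000000000

P(X=2) = 115063885233/500000000000 ≈ 23.01%


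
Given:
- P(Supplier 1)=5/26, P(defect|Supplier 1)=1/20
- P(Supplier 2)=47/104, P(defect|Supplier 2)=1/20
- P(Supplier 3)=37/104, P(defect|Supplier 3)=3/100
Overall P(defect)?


P(B) = Σ P(B|Aᵢ)×P(Aᵢ)
  1/20×5/26 = 1/104
  1/20×47/104 = 47/2080
  3/100×37/104 = 111/10400
Sum = 223/5200

P(defect) = 223/5200 ≈ 4.29%


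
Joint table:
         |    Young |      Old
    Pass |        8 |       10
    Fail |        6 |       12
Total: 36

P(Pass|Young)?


P(Pass|Young) = 8/(8+6) = 8/14 = 4/7

P = 4/7 ≈ 57.14%


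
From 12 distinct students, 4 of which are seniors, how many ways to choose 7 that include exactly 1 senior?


Choose 1 of the 4 seniors and 6 of the other 8 students:
C(4,1)×C(8,6) = 4×28 = 112

112
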